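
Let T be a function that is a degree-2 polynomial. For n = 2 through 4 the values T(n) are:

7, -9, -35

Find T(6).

-117

Write T(n) = an² + bn + c; the 3 given values yield a linear system in the 3 coefficients.
Solving, T(n) = -5n² + 9n + 9.
Then T(6) = -117.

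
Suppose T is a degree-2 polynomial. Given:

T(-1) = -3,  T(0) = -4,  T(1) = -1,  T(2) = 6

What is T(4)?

First differences: -1, 3, 7. Second differences: 4, 4.
Level-2 differences are constant, so T has degree 2.
Fitting a degree-2 polynomial gives T(m) = 2m² + m - 4.
Then T(4) = 32.

32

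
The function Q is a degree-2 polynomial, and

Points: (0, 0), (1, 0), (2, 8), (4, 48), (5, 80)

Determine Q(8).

224

Write Q(x) = ax² + bx + c; the 5 given values yield a linear system in the 3 coefficients.
Solving, Q(x) = 4x² - 4x.
Then Q(8) = 224.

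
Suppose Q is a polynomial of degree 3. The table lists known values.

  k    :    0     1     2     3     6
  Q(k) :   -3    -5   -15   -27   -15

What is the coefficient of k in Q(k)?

Write Q(k) = ak³ + bk² + ck + d; the 5 given values yield a linear system in the 4 coefficients.
Solving, Q(k) = k³ - 7k² + 4k - 3.
The coefficient of k is 4.

4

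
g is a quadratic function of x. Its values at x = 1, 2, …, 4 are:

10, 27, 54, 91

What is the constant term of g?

Write g(x) = ax² + bx + c; the 4 given values yield a linear system in the 3 coefficients.
Solving, g(x) = 5x² + 2x + 3.
The constant term is g(0) = 3.

3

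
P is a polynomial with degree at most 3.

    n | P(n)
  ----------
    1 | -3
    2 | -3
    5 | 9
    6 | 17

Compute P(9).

53

Write P(n) = an³ + bn² + cn + d; the 4 given values yield a linear system in the 4 coefficients.
Solving, the leading coefficient vanishes, and P(n) = n² - 3n - 1.
Then P(9) = 53.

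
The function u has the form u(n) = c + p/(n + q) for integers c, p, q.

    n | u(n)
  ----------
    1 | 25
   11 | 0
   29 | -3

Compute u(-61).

(u(n) − c)(n + q) = p for each data point; the three points give a linear system in c and q, then p follows.
Solving: c = -5, q = 1, p = 60, so u(n) = -5 + 60/(n + 1).
Then u(-61) = -5 + 60/(-60) = -6.

-6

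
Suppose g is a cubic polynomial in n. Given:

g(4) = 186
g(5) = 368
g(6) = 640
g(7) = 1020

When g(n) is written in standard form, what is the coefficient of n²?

0

Write g(n) = an³ + bn² + cn + d; the 4 given values yield a linear system in the 4 coefficients.
Solving, g(n) = 3n³ - n - 2.
The coefficient of n² is 0.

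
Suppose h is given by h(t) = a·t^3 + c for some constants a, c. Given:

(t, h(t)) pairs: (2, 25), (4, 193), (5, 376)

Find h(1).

From h(2) = 25 and h(4) = 193: 8a + c = 25 and 64a + c = 193.
Subtracting: 56a = 168, so a = 3; then c = 25 − 3·8 = 1.
So h(t) = 3t³ + 1, and h(1) = 4.

4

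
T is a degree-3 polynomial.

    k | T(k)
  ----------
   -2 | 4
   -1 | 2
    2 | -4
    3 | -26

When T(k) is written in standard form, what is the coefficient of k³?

Write T(k) = ak³ + bk² + ck + d; the 4 given values yield a linear system in the 4 coefficients.
Solving, T(k) = -k³ - k² + 2k + 4.
The coefficient of k³ is -1.

-1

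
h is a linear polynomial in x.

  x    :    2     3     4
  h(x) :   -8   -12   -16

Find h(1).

First differences: -4, -4.
Level-1 differences are constant, so h has degree 1.
Fitting a degree-1 polynomial gives h(x) = -4x.
Then h(1) = -4.

-4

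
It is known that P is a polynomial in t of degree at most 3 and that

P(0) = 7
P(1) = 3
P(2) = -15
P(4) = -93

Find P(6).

Write P(t) = at³ + bt² + ct + d; the 4 given values yield a linear system in the 4 coefficients.
Solving, the leading coefficient vanishes, and P(t) = -7t² + 3t + 7.
Then P(6) = -227.

-227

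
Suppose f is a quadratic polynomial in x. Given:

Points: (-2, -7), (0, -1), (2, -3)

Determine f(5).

-21

Write f(x) = ax² + bx + c; the 3 given values yield a linear system in the 3 coefficients.
Solving, f(x) = -x² + x - 1.
Then f(5) = -21.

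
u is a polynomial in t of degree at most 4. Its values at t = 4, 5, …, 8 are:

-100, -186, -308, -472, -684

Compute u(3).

Write u(t) = at^4 + bt³ + ct² + dt + e; the 5 given values yield a linear system in the 5 coefficients.
Solving, the leading coefficient vanishes, and u(t) = -t³ - 3t² + 2t + 4.
Then u(3) = -44.

-44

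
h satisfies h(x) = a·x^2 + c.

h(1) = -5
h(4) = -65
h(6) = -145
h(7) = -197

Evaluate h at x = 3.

-37

From h(1) = -5 and h(4) = -65: 1a + c = -5 and 16a + c = -65.
Subtracting: 15a = -60, so a = -4; then c = -5 − (-4)·1 = -1.
So h(x) = -4x² − 1, and h(3) = -37.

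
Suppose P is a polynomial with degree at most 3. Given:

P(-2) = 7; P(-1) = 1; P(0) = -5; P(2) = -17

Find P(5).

-35

Write P(x) = ax³ + bx² + cx + d; the 4 given values yield a linear system in the 4 coefficients.
Solving, the top 2 coefficients vanish, and P(x) = -6x - 5.
Then P(5) = -35.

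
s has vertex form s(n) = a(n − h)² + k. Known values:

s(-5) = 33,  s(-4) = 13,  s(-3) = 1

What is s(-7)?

97

First differences -20, -12; second difference 8 = 2a, so a = 4.
Expanding, the n-coefficient is −2ah = -8h; matching it to the data gives h = -2, and then k = -3.
So s(n) = 4(n + 2)² − 3.
s(-7) = 4·(-5)² − 3 = 97.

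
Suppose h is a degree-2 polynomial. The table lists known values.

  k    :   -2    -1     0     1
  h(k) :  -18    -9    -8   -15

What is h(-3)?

First differences: 9, 1, -7. Second differences: -8, -8.
Level-2 differences are constant, so h has degree 2.
Fitting a degree-2 polynomial gives h(k) = -4k² - 3k - 8.
Then h(-3) = -35.

-35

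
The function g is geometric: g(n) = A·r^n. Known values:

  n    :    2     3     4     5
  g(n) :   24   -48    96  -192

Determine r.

-2

Consecutive ratio: -48/24 = -2, and 96/(-48) = -2, so r = -2.
Then A·(-2)^2 = 24 gives A = 6, and g(n) = 6·(-2)^n.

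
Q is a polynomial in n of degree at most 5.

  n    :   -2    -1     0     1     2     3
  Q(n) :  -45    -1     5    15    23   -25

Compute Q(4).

First differences: 44, 6, 10, 8, -48. Second differences: -38, 4, -2, -56. Third differences: 42, -6, -54. Fourth differences: -48, -48.
Level-4 differences are constant, so Q has degree 4.
Fitting a degree-4 polynomial gives Q(n) = -2n^4 + 3n³ + 4n² + 5n + 5.
Then Q(4) = -231.

-231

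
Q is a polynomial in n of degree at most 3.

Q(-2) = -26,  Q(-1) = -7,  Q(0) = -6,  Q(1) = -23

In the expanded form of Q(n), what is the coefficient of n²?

-9

Write Q(n) = an³ + bn² + cn + d; the 4 given values yield a linear system in the 4 coefficients.
Solving, the leading coefficient vanishes, and Q(n) = -9n² - 8n - 6.
The coefficient of n² is -9.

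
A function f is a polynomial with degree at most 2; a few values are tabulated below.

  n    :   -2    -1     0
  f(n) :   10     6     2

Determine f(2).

-6

First differences: -4, -4.
Level-1 differences are constant, so f has degree 1.
Fitting a degree-1 polynomial gives f(n) = -4n + 2.
Then f(2) = -6.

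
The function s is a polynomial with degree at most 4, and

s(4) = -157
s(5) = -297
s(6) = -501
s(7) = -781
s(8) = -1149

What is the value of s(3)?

-69

First differences: -140, -204, -280, -368. Second differences: -64, -76, -88. Third differences: -12, -12.
Level-3 differences are constant, so s has degree 3.
Fitting a degree-3 polynomial gives s(k) = -2k³ - 2k² + 3.
Then s(3) = -69.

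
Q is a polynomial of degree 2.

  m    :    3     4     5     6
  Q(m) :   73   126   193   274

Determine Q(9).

601

Write Q(m) = am² + bm + c; the 4 given values yield a linear system in the 3 coefficients.
Solving, Q(m) = 7m² + 4m - 2.
Then Q(9) = 601.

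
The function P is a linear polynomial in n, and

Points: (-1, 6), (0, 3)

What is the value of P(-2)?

9

Write P(n) = an + b; the 2 given values yield a linear system in the 2 coefficients.
Solving, P(n) = -3n + 3.
Then P(-2) = 9.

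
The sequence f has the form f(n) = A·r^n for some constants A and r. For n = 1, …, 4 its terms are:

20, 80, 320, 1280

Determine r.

Consecutive ratio: 80/20 = 4, and 320/80 = 4, so r = 4.
Then A·4^1 = 20 gives A = 5, and f(n) = 5·4^n.

4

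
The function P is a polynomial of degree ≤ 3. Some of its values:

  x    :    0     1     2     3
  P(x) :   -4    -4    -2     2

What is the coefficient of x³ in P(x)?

0

First differences: 0, 2, 4. Second differences: 2, 2.
Level-2 differences are constant, so P has degree 2.
Fitting a degree-2 polynomial gives P(x) = x² - x - 4.
The coefficient of x³ is 0.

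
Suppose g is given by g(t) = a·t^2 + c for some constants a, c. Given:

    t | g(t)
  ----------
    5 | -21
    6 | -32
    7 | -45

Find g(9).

-77

From g(5) = -21 and g(6) = -32: 25a + c = -21 and 36a + c = -32.
Subtracting: 11a = -11, so a = -1; then c = -21 − (-1)·25 = 4.
So g(t) = -1t² + 4, and g(9) = -77.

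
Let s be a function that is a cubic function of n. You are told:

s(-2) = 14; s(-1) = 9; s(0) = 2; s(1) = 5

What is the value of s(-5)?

Write s(n) = an³ + bn² + cn + d; the 4 given values yield a linear system in the 4 coefficients.
Solving, s(n) = 2n³ + 5n² - 4n + 2.
Then s(-5) = -103.

-103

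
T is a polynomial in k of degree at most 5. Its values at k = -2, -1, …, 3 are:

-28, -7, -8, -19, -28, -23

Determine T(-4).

First differences: 21, -1, -11, -9, 5. Second differences: -22, -10, 2, 14. Third differences: 12, 12, 12.
Level-3 differences are constant, so T has degree 3.
Fitting a degree-3 polynomial gives T(k) = 2k³ - 5k² - 8k - 8.
Then T(-4) = -184.

-184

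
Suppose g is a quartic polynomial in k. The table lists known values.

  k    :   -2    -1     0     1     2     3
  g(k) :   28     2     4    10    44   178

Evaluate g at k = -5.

1234

Write g(k) = ak^4 + bk³ + ck² + dk + e; the 6 given values yield a linear system in the 5 coefficients.
Solving, g(k) = 2k^4 + 4k + 4.
Then g(-5) = 1234.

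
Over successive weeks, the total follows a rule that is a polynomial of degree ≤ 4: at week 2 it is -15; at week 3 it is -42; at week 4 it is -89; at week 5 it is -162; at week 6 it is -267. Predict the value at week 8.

-597

Write the value at t as u(t).
Write u(t) = at^4 + bt³ + ct² + dt + e; the 5 given values yield a linear system in the 5 coefficients.
Solving, the leading coefficient vanishes, and u(t) = -t³ - t² - 3t + 3.
Then u(8) = -597.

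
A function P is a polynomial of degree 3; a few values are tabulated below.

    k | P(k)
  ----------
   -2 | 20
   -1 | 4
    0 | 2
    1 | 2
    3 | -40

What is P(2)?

-8

Write P(k) = ak³ + bk² + ck + d; the 5 given values yield a linear system in the 4 coefficients.
Solving, P(k) = -2k³ + k² + k + 2.
Then P(2) = -8.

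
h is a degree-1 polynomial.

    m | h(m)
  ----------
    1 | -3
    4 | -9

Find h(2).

-5

Write h(m) = am + b; the 2 given values yield a linear system in the 2 coefficients.
Solving, h(m) = -2m - 1.
Then h(2) = -5.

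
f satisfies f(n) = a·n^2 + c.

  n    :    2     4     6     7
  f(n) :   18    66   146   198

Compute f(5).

From f(2) = 18 and f(4) = 66: 4a + c = 18 and 16a + c = 66.
Subtracting: 12a = 48, so a = 4; then c = 18 − 4·4 = 2.
So f(n) = 4n² + 2, and f(5) = 102.

102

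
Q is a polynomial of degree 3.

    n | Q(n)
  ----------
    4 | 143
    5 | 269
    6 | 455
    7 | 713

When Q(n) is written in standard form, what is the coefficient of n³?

Write Q(n) = an³ + bn² + cn + d; the 4 given values yield a linear system in the 4 coefficients.
Solving, Q(n) = 2n³ + 4n - 1.
The coefficient of n³ is 2.

2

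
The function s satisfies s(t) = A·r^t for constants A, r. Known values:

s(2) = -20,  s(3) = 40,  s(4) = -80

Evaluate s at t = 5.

Consecutive ratio: 40/(-20) = -2, and -80/40 = -2, so r = -2.
Then A·(-2)^2 = -20 gives A = -5, and s(t) = -5·(-2)^t.
s(5) = -5·(-2)^5 = 160.

160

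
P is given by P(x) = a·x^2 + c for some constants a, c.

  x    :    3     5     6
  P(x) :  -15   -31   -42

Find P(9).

-87

From P(3) = -15 and P(5) = -31: 9a + c = -15 and 25a + c = -31.
Subtracting: 16a = -16, so a = -1; then c = -15 − (-1)·9 = -6.
So P(x) = -1x² − 6, and P(9) = -87.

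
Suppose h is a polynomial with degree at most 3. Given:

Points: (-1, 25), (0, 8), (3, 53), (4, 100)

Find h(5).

Write h(m) = am³ + bm² + cm + d; the 4 given values yield a linear system in the 4 coefficients.
Solving, the leading coefficient vanishes, and h(m) = 8m² - 9m + 8.
Then h(5) = 163.

163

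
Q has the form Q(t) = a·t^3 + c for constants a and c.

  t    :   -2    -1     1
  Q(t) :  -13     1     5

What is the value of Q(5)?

253

From Q(-2) = -13 and Q(-1) = 1: -8a + c = -13 and -1a + c = 1.
Subtracting: 7a = 14, so a = 2; then c = -13 − 2·(-8) = 3.
So Q(t) = 2t³ + 3, and Q(5) = 253.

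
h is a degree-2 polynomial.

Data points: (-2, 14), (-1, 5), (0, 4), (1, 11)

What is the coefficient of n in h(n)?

Write h(n) = an² + bn + c; the 4 given values yield a linear system in the 3 coefficients.
Solving, h(n) = 4n² + 3n + 4.
The coefficient of n is 3.

3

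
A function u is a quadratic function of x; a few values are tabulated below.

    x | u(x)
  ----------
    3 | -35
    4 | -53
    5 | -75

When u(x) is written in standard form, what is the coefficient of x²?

Write u(x) = ax² + bx + c; the 3 given values yield a linear system in the 3 coefficients.
Solving, u(x) = -2x² - 4x - 5.
The coefficient of x² is -2.

-2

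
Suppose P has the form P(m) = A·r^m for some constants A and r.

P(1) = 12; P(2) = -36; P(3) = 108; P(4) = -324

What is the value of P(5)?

Consecutive ratio: -36/12 = -3, and 108/(-36) = -3, so r = -3.
Then A·(-3)^1 = 12 gives A = -4, and P(m) = -4·(-3)^m.
P(5) = -4·(-3)^5 = 972.

972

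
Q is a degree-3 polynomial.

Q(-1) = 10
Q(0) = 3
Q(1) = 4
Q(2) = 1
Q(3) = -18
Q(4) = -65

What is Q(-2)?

37

Write Q(t) = at³ + bt² + ct + d; the 6 given values yield a linear system in the 4 coefficients.
Solving, Q(t) = -2t³ + 4t² - t + 3.
Then Q(-2) = 37.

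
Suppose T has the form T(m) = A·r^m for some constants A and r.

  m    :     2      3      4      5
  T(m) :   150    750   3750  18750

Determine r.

5

Consecutive ratio: 750/150 = 5, and 3750/750 = 5, so r = 5.
Then A·5^2 = 150 gives A = 6, and T(m) = 6·5^m.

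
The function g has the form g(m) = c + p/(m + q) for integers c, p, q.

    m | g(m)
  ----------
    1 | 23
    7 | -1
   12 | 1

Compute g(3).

-17

(g(m) − c)(m + q) = p for each data point; the three points give a linear system in c and q, then p follows.
Solving: c = 3, q = -2, p = -20, so g(m) = 3 − 20/(m − 2).
Then g(3) = 3 − 20/1 = -17.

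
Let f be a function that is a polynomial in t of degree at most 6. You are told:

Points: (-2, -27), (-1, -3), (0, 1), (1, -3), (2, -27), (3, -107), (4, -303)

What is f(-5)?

-699

Write f(t) = at^6 + bt^5 + ct^4 + dt³ + et² + pt + q; the 7 given values yield a linear system in the 7 coefficients.
Solving, the top 2 coefficients vanish, and f(t) = -t^4 - 3t² + 1.
Then f(-5) = -699.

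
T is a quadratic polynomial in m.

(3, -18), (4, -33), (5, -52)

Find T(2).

Write T(m) = am² + bm + c; the 3 given values yield a linear system in the 3 coefficients.
Solving, T(m) = -2m² - m + 3.
Then T(2) = -7.

-7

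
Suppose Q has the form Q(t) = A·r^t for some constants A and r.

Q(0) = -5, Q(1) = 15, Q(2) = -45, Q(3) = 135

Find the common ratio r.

-3

Consecutive ratio: 15/(-5) = -3, and -45/15 = -3, so r = -3.
Then A·(-3)^0 = -5 gives A = -5, and Q(t) = -5·(-3)^t.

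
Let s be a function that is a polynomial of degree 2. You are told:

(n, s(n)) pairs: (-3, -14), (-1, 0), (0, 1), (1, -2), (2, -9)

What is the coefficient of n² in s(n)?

-2

Write s(n) = an² + bn + c; the 5 given values yield a linear system in the 3 coefficients.
Solving, s(n) = -2n² - n + 1.
The coefficient of n² is -2.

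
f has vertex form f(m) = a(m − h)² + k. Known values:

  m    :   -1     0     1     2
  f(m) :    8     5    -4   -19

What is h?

-1

First differences -3, -9, -15; second difference -6 = 2a, so a = -3.
Expanding, the m-coefficient is −2ah = 6h; matching it to the data gives h = -1, and then k = 8.
So f(m) = -3(m + 1)² + 8.
Hence h = -1.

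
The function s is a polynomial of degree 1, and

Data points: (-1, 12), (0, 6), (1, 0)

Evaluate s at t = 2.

-6

Write s(t) = at + b; the 3 given values yield a linear system in the 2 coefficients.
Solving, s(t) = -6t + 6.
Then s(2) = -6.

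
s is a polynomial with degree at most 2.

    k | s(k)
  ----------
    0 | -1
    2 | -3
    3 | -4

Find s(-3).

Write s(k) = ak² + bk + c; the 3 given values yield a linear system in the 3 coefficients.
Solving, the leading coefficient vanishes, and s(k) = -k - 1.
Then s(-3) = 2.

2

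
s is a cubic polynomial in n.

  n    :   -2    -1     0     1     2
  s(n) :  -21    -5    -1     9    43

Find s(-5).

-321

First differences: 16, 4, 10, 34. Second differences: -12, 6, 24. Third differences: 18, 18.
Level-3 differences are constant, so s has degree 3.
Fitting a degree-3 polynomial gives s(n) = 3n³ + 3n² + 4n - 1.
Then s(-5) = -321.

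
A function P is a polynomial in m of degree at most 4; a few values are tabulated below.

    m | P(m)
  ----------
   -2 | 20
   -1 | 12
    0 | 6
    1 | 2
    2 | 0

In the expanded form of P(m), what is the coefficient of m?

-5

First differences: -8, -6, -4, -2. Second differences: 2, 2, 2.
Level-2 differences are constant, so P has degree 2.
Fitting a degree-2 polynomial gives P(m) = m² - 5m + 6.
The coefficient of m is -5.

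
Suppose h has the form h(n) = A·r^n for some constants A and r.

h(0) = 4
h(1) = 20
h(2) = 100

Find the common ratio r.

5

Consecutive ratio: 20/4 = 5, and 100/20 = 5, so r = 5.
Then A·5^0 = 4 gives A = 4, and h(n) = 4·5^n.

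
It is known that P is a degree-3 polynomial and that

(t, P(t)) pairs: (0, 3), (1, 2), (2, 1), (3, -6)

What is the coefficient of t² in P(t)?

Write P(t) = at³ + bt² + ct + d; the 4 given values yield a linear system in the 4 coefficients.
Solving, P(t) = -t³ + 3t² - 3t + 3.
The coefficient of t² is 3.

3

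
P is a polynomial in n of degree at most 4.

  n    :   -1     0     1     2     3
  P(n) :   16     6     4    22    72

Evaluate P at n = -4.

Write P(n) = an^4 + bn³ + cn² + dn + e; the 5 given values yield a linear system in the 5 coefficients.
Solving, the leading coefficient vanishes, and P(n) = 2n³ + 4n² - 8n + 6.
Then P(-4) = -26.

-26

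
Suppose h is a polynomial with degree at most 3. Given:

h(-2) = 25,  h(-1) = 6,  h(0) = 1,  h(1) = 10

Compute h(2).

33

First differences: -19, -5, 9. Second differences: 14, 14.
Level-2 differences are constant, so h has degree 2.
Extending the table by one column gives the next first difference 23, so h(2) = 10 + 23 = 33.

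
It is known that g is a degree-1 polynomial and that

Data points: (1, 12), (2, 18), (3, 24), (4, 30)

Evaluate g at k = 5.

36

First differences: 6, 6, 6.
Level-1 differences are constant, so g has degree 1.
Extending the table by one column gives the next first difference 6, so g(5) = 30 + 6 = 36.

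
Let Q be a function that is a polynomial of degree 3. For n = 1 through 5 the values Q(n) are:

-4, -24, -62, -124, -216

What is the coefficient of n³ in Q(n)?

-1

First differences: -20, -38, -62, -92. Second differences: -18, -24, -30. Third differences: -6, -6.
Level-3 differences are constant, so Q has degree 3.
Fitting a degree-3 polynomial gives Q(n) = -n³ - 3n² - 4n + 4.
The coefficient of n³ is -1.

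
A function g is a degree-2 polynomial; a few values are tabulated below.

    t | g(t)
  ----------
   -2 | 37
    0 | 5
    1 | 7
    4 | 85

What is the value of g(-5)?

Write g(t) = at² + bt + c; the 4 given values yield a linear system in the 3 coefficients.
Solving, g(t) = 6t² - 4t + 5.
Then g(-5) = 175.

175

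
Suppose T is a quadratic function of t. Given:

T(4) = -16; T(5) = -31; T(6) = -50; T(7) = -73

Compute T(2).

2

First differences: -15, -19, -23. Second differences: -4, -4.
Level-2 differences are constant, so T has degree 2.
Fitting a degree-2 polynomial gives T(t) = -2t² + 3t + 4.
Then T(2) = 2.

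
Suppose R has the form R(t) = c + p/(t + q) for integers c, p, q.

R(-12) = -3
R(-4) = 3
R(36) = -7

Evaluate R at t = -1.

(R(t) − c)(t + q) = p for each data point; the three points give a linear system in c and q, then p follows.
Solving: c = -6, q = 0, p = -36, so R(t) = -6 − 36/(t + 0).
Then R(-1) = -6 − 36/(-1) = 30.

30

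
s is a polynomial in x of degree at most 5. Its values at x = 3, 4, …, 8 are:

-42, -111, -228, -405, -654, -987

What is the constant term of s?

Write s(x) = ax^5 + bx^4 + cx³ + dx² + ex + p; the 6 given values yield a linear system in the 6 coefficients.
Solving, the top 2 coefficients vanish, and s(x) = -2x³ + 5x - 3.
The constant term is s(0) = -3.

-3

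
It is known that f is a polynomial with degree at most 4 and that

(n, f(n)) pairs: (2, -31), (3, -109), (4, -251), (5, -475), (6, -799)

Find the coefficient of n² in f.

First differences: -78, -142, -224, -324. Second differences: -64, -82, -100. Third differences: -18, -18.
Level-3 differences are constant, so f has degree 3.
Fitting a degree-3 polynomial gives f(n) = -3n³ - 5n² + 4n + 5.
The coefficient of n² is -5.

-5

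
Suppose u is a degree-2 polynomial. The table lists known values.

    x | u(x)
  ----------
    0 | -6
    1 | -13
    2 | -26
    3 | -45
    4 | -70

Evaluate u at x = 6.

First differences: -7, -13, -19, -25. Second differences: -6, -6, -6.
Level-2 differences are constant, so u has degree 2.
Fitting a degree-2 polynomial gives u(x) = -3x² - 4x - 6.
Then u(6) = -138.

-138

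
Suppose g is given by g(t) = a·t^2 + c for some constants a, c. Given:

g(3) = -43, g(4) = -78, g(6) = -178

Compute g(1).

-3

From g(3) = -43 and g(4) = -78: 9a + c = -43 and 16a + c = -78.
Subtracting: 7a = -35, so a = -5; then c = -43 − (-5)·9 = 2.
So g(t) = -5t² + 2, and g(1) = -3.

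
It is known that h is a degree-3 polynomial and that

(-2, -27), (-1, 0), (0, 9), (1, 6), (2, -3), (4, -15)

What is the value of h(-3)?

-78

Write h(m) = am³ + bm² + cm + d; the 6 given values yield a linear system in the 4 coefficients.
Solving, h(m) = m³ - 6m² + 2m + 9.
Then h(-3) = -78.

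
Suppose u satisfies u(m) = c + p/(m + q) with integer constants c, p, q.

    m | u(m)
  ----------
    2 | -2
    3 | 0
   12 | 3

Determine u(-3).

8

(u(m) − c)(m + q) = p for each data point; the three points give a linear system in c and q, then p follows.
Solving: c = 4, q = 0, p = -12, so u(m) = 4 − 12/(m + 0).
Then u(-3) = 4 − 12/(-3) = 8.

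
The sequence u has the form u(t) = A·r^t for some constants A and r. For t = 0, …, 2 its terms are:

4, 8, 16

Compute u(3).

Consecutive ratio: 8/4 = 2, and 16/8 = 2, so r = 2.
Then A·2^0 = 4 gives A = 4, and u(t) = 4·2^t.
u(3) = 4·2^3 = 32.

32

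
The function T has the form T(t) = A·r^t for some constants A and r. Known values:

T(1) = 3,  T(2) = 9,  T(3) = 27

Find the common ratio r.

Consecutive ratio: 9/3 = 3, and 27/9 = 3, so r = 3.
Then A·3^1 = 3 gives A = 1, and T(t) = 1·3^t.

3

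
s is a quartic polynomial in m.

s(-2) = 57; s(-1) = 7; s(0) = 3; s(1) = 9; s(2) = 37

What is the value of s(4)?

447

Write s(m) = am^4 + bm³ + cm² + dm + e; the 5 given values yield a linear system in the 5 coefficients.
Solving, s(m) = 2m^4 - 2m³ + 3m² + 3m + 3.
Then s(4) = 447.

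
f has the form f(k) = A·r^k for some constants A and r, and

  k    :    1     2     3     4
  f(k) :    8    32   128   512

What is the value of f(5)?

2048

Consecutive ratio: 32/8 = 4, and 128/32 = 4, so r = 4.
Then A·4^1 = 8 gives A = 2, and f(k) = 2·4^k.
f(5) = 2·4^5 = 2048.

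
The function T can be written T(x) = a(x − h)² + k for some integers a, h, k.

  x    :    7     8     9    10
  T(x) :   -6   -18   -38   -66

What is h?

6

First differences -12, -20, -28; second difference -8 = 2a, so a = -4.
Expanding, the x-coefficient is −2ah = 8h; matching it to the data gives h = 6, and then k = -2.
So T(x) = -4(x − 6)² − 2.
Hence h = 6.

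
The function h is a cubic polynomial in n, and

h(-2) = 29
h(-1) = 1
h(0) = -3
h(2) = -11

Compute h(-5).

Write h(n) = an³ + bn² + cn + d; the 4 given values yield a linear system in the 4 coefficients.
Solving, h(n) = -3n³ + 3n² + 2n - 3.
Then h(-5) = 437.

437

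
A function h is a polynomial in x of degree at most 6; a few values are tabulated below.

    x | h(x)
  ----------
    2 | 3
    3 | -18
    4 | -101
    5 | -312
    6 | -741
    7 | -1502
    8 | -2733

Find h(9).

-4596

First differences: -21, -83, -211, -429, -761, -1231. Second differences: -62, -128, -218, -332, -470. Third differences: -66, -90, -114, -138. Fourth differences: -24, -24, -24.
Level-4 differences are constant, so h has degree 4.
Fitting a degree-4 polynomial gives h(x) = -x^4 + 3x³ - 3x² + 2x + 3.
Then h(9) = -4596.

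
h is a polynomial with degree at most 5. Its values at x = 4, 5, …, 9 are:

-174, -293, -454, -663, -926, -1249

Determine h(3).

First differences: -119, -161, -209, -263, -323. Second differences: -42, -48, -54, -60. Third differences: -6, -6, -6.
Level-3 differences are constant, so h has degree 3.
Fitting a degree-3 polynomial gives h(x) = -x³ - 6x² - 4x + 2.
Then h(3) = -91.

-91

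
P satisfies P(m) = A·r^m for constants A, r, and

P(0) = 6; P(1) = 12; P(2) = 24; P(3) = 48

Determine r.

Consecutive ratio: 12/6 = 2, and 24/12 = 2, so r = 2.
Then A·2^0 = 6 gives A = 6, and P(m) = 6·2^m.

2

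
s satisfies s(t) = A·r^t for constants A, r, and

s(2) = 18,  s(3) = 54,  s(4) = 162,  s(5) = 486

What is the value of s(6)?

1458

Consecutive ratio: 54/18 = 3, and 162/54 = 3, so r = 3.
Then A·3^2 = 18 gives A = 2, and s(t) = 2·3^t.
s(6) = 2·3^6 = 1458.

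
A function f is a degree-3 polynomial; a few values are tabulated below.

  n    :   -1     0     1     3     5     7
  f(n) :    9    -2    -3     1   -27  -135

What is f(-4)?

Write f(n) = an³ + bn² + cn + d; the 6 given values yield a linear system in the 4 coefficients.
Solving, f(n) = -n³ + 5n² - 5n - 2.
Then f(-4) = 162.

162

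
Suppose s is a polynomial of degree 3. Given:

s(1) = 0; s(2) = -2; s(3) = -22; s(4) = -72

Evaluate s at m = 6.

Write s(m) = am³ + bm² + cm + d; the 4 given values yield a linear system in the 4 coefficients.
Solving, s(m) = -2m³ + 3m² + 3m - 4.
Then s(6) = -310.

-310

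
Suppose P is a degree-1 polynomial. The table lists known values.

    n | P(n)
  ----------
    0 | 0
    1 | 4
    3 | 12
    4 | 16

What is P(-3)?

Write P(n) = an + b; the 4 given values yield a linear system in the 2 coefficients.
Solving, P(n) = 4n.
Then P(-3) = -12.

-12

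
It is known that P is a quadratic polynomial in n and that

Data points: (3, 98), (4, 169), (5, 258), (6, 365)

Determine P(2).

45

First differences: 71, 89, 107. Second differences: 18, 18.
Level-2 differences are constant, so P has degree 2.
Fitting a degree-2 polynomial gives P(n) = 9n² + 8n - 7.
Then P(2) = 45.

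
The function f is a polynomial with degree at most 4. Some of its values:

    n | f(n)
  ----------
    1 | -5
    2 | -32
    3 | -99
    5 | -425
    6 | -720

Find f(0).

0

Write f(n) = an^4 + bn³ + cn² + dn + e; the 5 given values yield a linear system in the 5 coefficients.
Solving, the leading coefficient vanishes, and f(n) = -3n³ - 2n².
Then f(0) = 0.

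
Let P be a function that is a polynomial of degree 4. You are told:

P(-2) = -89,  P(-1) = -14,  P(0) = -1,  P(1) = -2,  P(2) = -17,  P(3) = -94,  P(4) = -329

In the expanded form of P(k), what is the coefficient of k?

2

First differences: 75, 13, -1, -15, -77, -235. Second differences: -62, -14, -14, -62, -158. Third differences: 48, 0, -48, -96. Fourth differences: -48, -48, -48.
Level-4 differences are constant, so P has degree 4.
Fitting a degree-4 polynomial gives P(k) = -2k^4 + 4k³ - 5k² + 2k - 1.
The coefficient of k is 2.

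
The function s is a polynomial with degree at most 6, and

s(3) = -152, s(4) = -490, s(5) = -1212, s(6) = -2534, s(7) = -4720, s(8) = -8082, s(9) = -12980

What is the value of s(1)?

Write s(t) = at^6 + bt^5 + ct^4 + dt³ + et² + pt + q; the 7 given values yield a linear system in the 7 coefficients.
Solving, the top 2 coefficients vanish, and s(t) = -2t^4 + 2t² - 2t - 2.
Then s(1) = -4.

-4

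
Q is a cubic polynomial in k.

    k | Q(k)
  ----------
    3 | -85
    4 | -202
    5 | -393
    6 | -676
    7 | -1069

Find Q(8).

Write Q(k) = ak³ + bk² + ck + d; the 5 given values yield a linear system in the 4 coefficients.
Solving, Q(k) = -3k³ - k² + k + 2.
Then Q(8) = -1590.

-1590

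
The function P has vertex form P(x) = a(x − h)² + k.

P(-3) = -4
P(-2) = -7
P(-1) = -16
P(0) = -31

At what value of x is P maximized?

-3

First differences -3, -9, -15; second difference -6 = 2a, so a = -3.
Expanding, the x-coefficient is −2ah = 6h; matching it to the data gives h = -3, and then k = -4.
So P(x) = -3(x + 3)² − 4.
Hence h = -3.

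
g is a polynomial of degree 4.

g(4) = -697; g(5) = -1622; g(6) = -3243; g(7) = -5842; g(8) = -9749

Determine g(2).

-47

Write g(t) = at^4 + bt³ + ct² + dt + e; the 5 given values yield a linear system in the 5 coefficients.
Solving, g(t) = -2t^4 - 3t³ - t² + 5t + 3.
Then g(2) = -47.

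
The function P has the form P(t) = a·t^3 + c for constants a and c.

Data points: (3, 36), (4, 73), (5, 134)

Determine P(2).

From P(3) = 36 and P(4) = 73: 27a + c = 36 and 64a + c = 73.
Subtracting: 37a = 37, so a = 1; then c = 36 − 1·27 = 9.
So P(t) = 1t³ + 9, and P(2) = 17.

17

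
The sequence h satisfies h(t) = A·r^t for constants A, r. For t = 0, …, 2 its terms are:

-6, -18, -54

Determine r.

3

Consecutive ratio: -18/(-6) = 3, and -54/(-18) = 3, so r = 3.
Then A·3^0 = -6 gives A = -6, and h(t) = -6·3^t.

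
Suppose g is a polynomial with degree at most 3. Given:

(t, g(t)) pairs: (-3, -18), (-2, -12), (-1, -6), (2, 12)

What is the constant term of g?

Write g(t) = at³ + bt² + ct + d; the 4 given values yield a linear system in the 4 coefficients.
Solving, the top 2 coefficients vanish, and g(t) = 6t.
The constant term is g(0) = 0.

0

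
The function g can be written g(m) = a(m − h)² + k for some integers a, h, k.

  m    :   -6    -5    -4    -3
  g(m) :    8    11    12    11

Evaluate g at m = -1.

3

First differences 3, 1, -1; second difference -2 = 2a, so a = -1.
Expanding, the m-coefficient is −2ah = 2h; matching it to the data gives h = -4, and then k = 12.
So g(m) = -1(m + 4)² + 12.
g(-1) = -1·3² + 12 = 3.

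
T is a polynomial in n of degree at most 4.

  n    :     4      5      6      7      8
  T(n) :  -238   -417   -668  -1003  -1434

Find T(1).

-13

Write T(n) = an^4 + bn³ + cn² + dn + e; the 5 given values yield a linear system in the 5 coefficients.
Solving, the leading coefficient vanishes, and T(n) = -2n³ - 6n² - 3n - 2.
Then T(1) = -13.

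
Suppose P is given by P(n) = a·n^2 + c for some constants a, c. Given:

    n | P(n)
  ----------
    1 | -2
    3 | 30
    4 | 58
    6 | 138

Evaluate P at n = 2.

From P(1) = -2 and P(3) = 30: 1a + c = -2 and 9a + c = 30.
Subtracting: 8a = 32, so a = 4; then c = -2 − 4·1 = -6.
So P(n) = 4n² − 6, and P(2) = 10.

10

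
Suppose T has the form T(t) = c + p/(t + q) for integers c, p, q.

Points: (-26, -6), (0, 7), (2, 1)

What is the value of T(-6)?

(T(t) − c)(t + q) = p for each data point; the three points give a linear system in c and q, then p follows.
Solving: c = -5, q = 2, p = 24, so T(t) = -5 + 24/(t + 2).
Then T(-6) = -5 + 24/(-4) = -11.

-11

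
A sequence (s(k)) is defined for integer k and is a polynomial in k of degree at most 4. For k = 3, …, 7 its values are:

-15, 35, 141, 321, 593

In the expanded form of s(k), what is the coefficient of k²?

First differences: 50, 106, 180, 272. Second differences: 56, 74, 92. Third differences: 18, 18.
Level-3 differences are constant, so s has degree 3.
Fitting a degree-3 polynomial gives s(k) = 3k³ - 8k² - 5k - 9.
The coefficient of k² is -8.

-8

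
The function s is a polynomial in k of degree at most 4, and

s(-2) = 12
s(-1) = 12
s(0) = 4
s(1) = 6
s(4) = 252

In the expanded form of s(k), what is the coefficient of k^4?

0

Write s(k) = ak^4 + bk³ + ck² + dk + e; the 5 given values yield a linear system in the 5 coefficients.
Solving, the leading coefficient vanishes, and s(k) = 3k³ + 5k² - 6k + 4.
The coefficient of k^4 is 0.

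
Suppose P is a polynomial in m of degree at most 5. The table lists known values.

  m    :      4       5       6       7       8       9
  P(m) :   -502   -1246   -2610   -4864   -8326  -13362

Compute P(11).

First differences: -744, -1364, -2254, -3462, -5036. Second differences: -620, -890, -1208, -1574. Third differences: -270, -318, -366. Fourth differences: -48, -48.
Level-4 differences are constant, so P has degree 4.
Fitting a degree-4 polynomial gives P(m) = -2m^4 - m³ + 7m² - 8m - 6.
Then P(11) = -29860.

-29860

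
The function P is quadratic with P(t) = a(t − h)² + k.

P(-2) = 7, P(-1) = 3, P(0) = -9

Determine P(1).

-29

First differences -4, -12; second difference -8 = 2a, so a = -4.
Expanding, the t-coefficient is −2ah = 8h; matching it to the data gives h = -2, and then k = 7.
So P(t) = -4(t + 2)² + 7.
P(1) = -4·3² + 7 = -29.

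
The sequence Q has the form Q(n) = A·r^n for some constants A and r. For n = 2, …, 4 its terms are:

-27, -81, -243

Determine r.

3

Consecutive ratio: -81/(-27) = 3, and -243/(-81) = 3, so r = 3.
Then A·3^2 = -27 gives A = -3, and Q(n) = -3·3^n.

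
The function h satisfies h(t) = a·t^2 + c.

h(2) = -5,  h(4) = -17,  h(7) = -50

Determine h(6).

-37

From h(2) = -5 and h(4) = -17: 4a + c = -5 and 16a + c = -17.
Subtracting: 12a = -12, so a = -1; then c = -5 − (-1)·4 = -1.
So h(t) = -1t² − 1, and h(6) = -37.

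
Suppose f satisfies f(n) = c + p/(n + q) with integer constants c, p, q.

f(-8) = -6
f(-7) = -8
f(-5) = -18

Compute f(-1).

(f(n) − c)(n + q) = p for each data point; the three points give a linear system in c and q, then p follows.
Solving: c = 2, q = 3, p = 40, so f(n) = 2 + 40/(n + 3).
Then f(-1) = 2 + 40/2 = 22.

22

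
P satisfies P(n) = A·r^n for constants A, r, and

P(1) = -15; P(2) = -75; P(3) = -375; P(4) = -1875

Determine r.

Consecutive ratio: -75/(-15) = 5, and -375/(-75) = 5, so r = 5.
Then A·5^1 = -15 gives A = -3, and P(n) = -3·5^n.

5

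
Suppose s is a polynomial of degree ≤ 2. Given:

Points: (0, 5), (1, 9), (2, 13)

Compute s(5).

25

First differences: 4, 4.
Level-1 differences are constant, so s has degree 1.
Fitting a degree-1 polynomial gives s(t) = 4t + 5.
Then s(5) = 25.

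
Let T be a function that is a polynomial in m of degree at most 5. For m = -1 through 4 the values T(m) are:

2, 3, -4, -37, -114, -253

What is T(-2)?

First differences: 1, -7, -33, -77, -139. Second differences: -8, -26, -44, -62. Third differences: -18, -18, -18.
Level-3 differences are constant, so T has degree 3.
Fitting a degree-3 polynomial gives T(m) = -3m³ - 4m² + 3.
Then T(-2) = 11.

11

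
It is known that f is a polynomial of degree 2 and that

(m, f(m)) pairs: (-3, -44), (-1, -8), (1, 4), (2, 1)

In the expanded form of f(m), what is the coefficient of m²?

-3

Write f(m) = am² + bm + c; the 4 given values yield a linear system in the 3 coefficients.
Solving, f(m) = -3m² + 6m + 1.
The coefficient of m² is -3.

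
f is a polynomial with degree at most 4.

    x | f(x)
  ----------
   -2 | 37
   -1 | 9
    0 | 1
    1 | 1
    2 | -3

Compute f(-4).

First differences: -28, -8, 0, -4. Second differences: 20, 8, -4. Third differences: -12, -12.
Level-3 differences are constant, so f has degree 3.
Fitting a degree-3 polynomial gives f(x) = -2x³ + 4x² - 2x + 1.
Then f(-4) = 201.

201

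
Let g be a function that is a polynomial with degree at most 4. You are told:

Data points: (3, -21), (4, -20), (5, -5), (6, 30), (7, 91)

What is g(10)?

Write g(n) = an^4 + bn³ + cn² + dn + e; the 5 given values yield a linear system in the 5 coefficients.
Solving, the leading coefficient vanishes, and g(n) = n³ - 5n² - n.
Then g(10) = 490.

490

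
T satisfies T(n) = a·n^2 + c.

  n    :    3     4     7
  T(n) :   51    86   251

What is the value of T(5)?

From T(3) = 51 and T(4) = 86: 9a + c = 51 and 16a + c = 86.
Subtracting: 7a = 35, so a = 5; then c = 51 − 5·9 = 6.
So T(n) = 5n² + 6, and T(5) = 131.

131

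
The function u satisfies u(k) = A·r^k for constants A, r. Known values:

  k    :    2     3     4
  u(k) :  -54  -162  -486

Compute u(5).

-1458

Consecutive ratio: -162/(-54) = 3, and -486/(-162) = 3, so r = 3.
Then A·3^2 = -54 gives A = -6, and u(k) = -6·3^k.
u(5) = -6·3^5 = -1458.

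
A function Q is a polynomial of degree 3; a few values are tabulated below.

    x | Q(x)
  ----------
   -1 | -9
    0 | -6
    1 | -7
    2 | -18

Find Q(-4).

18

Write Q(x) = ax³ + bx² + cx + d; the 4 given values yield a linear system in the 4 coefficients.
Solving, Q(x) = -x³ - 2x² + 2x - 6.
Then Q(-4) = 18.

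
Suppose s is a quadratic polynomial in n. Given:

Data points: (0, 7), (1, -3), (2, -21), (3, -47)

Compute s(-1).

9

First differences: -10, -18, -26. Second differences: -8, -8.
Level-2 differences are constant, so s has degree 2.
Fitting a degree-2 polynomial gives s(n) = -4n² - 6n + 7.
Then s(-1) = 9.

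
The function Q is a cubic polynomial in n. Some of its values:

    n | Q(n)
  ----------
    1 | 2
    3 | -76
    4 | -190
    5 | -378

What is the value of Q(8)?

Write Q(n) = an³ + bn² + cn + d; the 4 given values yield a linear system in the 4 coefficients.
Solving, Q(n) = -3n³ - n² + 4n + 2.
Then Q(8) = -1566.

-1566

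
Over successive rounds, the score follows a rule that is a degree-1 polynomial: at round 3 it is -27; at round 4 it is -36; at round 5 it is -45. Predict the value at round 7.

-63

Write the value at n as T(n).
First differences: -9, -9.
Level-1 differences are constant, so T has degree 1.
Fitting a degree-1 polynomial gives T(n) = -9n.
Then T(7) = -63.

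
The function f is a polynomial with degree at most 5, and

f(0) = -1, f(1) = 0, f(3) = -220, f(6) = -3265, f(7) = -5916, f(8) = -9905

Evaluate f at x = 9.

Write f(x) = ax^5 + bx^4 + cx³ + dx² + ex + p; the 6 given values yield a linear system in the 6 coefficients.
Solving, the leading coefficient vanishes, and f(x) = -2x^4 - 4x³ + 5x² + 2x - 1.
Then f(9) = -15616.

-15616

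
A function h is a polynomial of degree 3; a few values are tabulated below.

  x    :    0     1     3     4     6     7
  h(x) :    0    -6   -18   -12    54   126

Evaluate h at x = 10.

570

Write h(x) = ax³ + bx² + cx + d; the 6 given values yield a linear system in the 4 coefficients.
Solving, h(x) = x³ - 4x² - 3x.
Then h(10) = 570.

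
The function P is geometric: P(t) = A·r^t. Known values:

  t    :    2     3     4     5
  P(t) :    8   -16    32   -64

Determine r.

-2

Consecutive ratio: -16/8 = -2, and 32/(-16) = -2, so r = -2.
Then A·(-2)^2 = 8 gives A = 2, and P(t) = 2·(-2)^t.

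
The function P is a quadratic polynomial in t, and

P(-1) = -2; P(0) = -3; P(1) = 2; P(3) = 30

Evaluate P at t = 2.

13

Write P(t) = at² + bt + c; the 4 given values yield a linear system in the 3 coefficients.
Solving, P(t) = 3t² + 2t - 3.
Then P(2) = 13.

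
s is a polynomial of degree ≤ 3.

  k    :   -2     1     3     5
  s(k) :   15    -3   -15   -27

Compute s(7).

Write s(k) = ak³ + bk² + ck + d; the 4 given values yield a linear system in the 4 coefficients.
Solving, the top 2 coefficients vanish, and s(k) = -6k + 3.
Then s(7) = -39.

-39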